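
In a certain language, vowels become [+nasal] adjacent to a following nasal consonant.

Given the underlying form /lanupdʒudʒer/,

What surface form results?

[lãnupdʒudʒer]

/a/ before nasal /n/ → [ã]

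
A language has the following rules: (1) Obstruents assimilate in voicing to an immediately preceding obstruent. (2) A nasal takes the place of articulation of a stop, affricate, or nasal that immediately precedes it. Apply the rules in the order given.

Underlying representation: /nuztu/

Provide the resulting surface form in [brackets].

Rule 1: /t/ after /z/ (voiced) → [d]
After rule 1: nuzdu
Rule 2: no segment meets the rule's conditions; no change.

[nuzdu]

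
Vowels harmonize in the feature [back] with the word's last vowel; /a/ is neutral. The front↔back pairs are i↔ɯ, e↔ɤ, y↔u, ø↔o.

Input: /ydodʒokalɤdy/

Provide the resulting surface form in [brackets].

/o/ harmonizes with /y/ ([-back]) → [ø]
/o/ harmonizes with /y/ ([-back]) → [ø]
/ɤ/ harmonizes with /y/ ([-back]) → [e]

[ydødʒøkaledy]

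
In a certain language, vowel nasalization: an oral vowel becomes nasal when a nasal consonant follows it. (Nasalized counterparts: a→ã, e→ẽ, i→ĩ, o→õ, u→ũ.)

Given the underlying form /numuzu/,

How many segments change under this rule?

1

/u/ before nasal /m/ → [ũ]
1 segment changes.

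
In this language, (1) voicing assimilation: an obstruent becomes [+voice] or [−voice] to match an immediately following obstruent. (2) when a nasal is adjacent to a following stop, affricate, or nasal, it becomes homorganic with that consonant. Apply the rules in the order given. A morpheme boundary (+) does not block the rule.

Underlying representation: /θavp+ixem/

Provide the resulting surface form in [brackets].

Rule 1: /v/ before /p/ (voiceless) → [f]
After rule 1: θafp+ixem
Rule 2: no segment meets the rule's conditions; no change.

[θafp+ixem]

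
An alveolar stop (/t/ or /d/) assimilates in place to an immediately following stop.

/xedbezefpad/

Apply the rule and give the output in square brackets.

/d/ before /b/ (labial) → [b]

[xebbezefpad]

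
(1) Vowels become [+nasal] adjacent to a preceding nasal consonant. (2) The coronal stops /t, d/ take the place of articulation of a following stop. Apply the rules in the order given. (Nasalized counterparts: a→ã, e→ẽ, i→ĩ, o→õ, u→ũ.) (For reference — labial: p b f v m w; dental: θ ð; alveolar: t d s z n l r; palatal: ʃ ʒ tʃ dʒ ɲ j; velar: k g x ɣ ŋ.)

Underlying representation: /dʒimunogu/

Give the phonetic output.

[dʒimũnõgu]

Rule 1: /u/ after nasal /m/ → [ũ]
Rule 1: /o/ after nasal /n/ → [õ]
After rule 1: dʒimũnõgu
Rule 2: no segment meets the rule's conditions; no change.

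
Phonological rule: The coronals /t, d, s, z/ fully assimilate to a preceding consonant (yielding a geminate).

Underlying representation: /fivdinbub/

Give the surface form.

/d/ after /v/ → [v] (total assimilation)

[fivvinbub]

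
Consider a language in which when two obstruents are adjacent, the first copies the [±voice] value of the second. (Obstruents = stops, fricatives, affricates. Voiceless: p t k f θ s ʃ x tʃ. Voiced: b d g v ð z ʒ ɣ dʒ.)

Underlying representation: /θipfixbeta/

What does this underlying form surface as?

/x/ before /b/ (voiced) → [ɣ]

[θipfiɣbeta]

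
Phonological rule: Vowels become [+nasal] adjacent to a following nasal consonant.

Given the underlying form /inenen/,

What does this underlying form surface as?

/i/ before nasal /n/ → [ĩ]
/e/ before nasal /n/ → [ẽ]
/e/ before nasal /n/ → [ẽ]

[ĩnẽnẽn]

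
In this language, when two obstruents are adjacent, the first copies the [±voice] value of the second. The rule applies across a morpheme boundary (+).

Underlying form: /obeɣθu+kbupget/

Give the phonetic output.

[obexθu+gbubget]

/ɣ/ before /θ/ (voiceless) → [x]
/k/ before /b/ (voiced) → [g]
/p/ before /g/ (voiced) → [b]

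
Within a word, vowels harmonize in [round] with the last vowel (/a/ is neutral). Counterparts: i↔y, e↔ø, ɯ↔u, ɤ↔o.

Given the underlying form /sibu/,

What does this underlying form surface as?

[sybu]

/i/ harmonizes with /u/ ([+round]) → [y]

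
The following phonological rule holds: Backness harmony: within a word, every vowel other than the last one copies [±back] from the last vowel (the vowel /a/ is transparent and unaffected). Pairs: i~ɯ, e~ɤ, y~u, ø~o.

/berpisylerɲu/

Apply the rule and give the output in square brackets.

[bɤrpɯsulɤrɲu]

/e/ harmonizes with /u/ ([+back]) → [ɤ]
/i/ harmonizes with /u/ ([+back]) → [ɯ]
/y/ harmonizes with /u/ ([+back]) → [u]
/e/ harmonizes with /u/ ([+back]) → [ɤ]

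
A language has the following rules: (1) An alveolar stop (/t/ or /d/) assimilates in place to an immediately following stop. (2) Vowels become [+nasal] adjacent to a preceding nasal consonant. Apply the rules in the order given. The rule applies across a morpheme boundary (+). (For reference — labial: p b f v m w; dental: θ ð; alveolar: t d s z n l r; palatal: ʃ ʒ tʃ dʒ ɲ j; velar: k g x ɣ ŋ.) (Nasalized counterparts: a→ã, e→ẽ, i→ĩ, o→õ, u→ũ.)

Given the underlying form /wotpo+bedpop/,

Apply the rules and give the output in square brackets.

Rule 1: /t/ before /p/ (labial) → [p]
Rule 1: /d/ before /p/ (labial) → [b]
After rule 1: woppo+bebpop
Rule 2: no segment meets the rule's conditions; no change.

[woppo+bebpop]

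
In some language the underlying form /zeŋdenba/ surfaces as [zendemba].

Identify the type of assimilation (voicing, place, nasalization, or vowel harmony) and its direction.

place assimilation, regressive

/ŋ/→[n] /n/→[m].
Each target copies a feature from the following segment, so the direction is regressive.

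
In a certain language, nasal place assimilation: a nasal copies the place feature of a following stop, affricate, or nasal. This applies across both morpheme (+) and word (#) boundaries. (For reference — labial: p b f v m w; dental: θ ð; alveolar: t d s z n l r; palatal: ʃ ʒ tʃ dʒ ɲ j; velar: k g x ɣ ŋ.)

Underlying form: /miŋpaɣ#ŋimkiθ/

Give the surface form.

/ŋ/ before /p/ (labial) → [m]
/m/ before /k/ (velar) → [ŋ]

[mimpaɣ#ŋiŋkiθ]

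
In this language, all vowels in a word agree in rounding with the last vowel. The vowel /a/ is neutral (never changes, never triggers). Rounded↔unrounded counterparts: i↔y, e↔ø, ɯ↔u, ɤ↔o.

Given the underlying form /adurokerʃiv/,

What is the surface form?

[adɯrɤkerʃiv]

/u/ harmonizes with /i/ ([-round]) → [ɯ]
/o/ harmonizes with /i/ ([-round]) → [ɤ]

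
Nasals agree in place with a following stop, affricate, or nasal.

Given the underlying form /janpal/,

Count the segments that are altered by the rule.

/n/ before /p/ (labial) → [m]
1 segment changes.

1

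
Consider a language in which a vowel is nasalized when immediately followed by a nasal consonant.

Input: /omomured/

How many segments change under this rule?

2

/o/ before nasal /m/ → [õ]
/o/ before nasal /m/ → [õ]
2 segments change.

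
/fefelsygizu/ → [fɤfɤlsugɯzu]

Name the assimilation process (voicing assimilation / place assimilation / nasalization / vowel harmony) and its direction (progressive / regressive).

/e/→[ɤ] /e/→[ɤ] /y/→[u] /i/→[ɯ].
Vowels agree with the last vowel, so the harmony is regressive.

vowel harmony, regressive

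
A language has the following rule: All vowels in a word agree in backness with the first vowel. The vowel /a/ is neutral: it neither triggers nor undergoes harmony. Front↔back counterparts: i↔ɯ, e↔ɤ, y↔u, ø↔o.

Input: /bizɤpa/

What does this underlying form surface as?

[bizepa]

/ɤ/ harmonizes with /i/ ([-back]) → [e]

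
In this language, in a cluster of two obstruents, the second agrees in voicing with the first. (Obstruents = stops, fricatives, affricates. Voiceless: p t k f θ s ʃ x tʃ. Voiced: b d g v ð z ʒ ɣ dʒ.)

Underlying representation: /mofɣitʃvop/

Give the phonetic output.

/ɣ/ after /f/ (voiceless) → [x]
/v/ after /tʃ/ (voiceless) → [f]

[mofxitʃfop]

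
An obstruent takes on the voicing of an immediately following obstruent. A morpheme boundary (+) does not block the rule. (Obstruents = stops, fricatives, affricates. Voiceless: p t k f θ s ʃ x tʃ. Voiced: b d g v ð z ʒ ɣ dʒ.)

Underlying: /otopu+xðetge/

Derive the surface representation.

/x/ before /ð/ (voiced) → [ɣ]
/t/ before /g/ (voiced) → [d]

[otopu+ɣðedge]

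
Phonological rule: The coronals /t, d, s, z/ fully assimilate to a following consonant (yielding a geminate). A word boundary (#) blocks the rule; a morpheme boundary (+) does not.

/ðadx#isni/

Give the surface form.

/d/ before /x/ → [x] (total assimilation)
/s/ before /n/ → [n] (total assimilation)

[ðaxx#inni]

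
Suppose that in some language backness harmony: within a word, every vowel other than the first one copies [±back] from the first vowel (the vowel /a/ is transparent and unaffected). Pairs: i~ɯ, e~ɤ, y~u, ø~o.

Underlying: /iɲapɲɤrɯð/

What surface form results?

/ɤ/ harmonizes with /i/ ([-back]) → [e]
/ɯ/ harmonizes with /i/ ([-back]) → [i]

[iɲapɲerið]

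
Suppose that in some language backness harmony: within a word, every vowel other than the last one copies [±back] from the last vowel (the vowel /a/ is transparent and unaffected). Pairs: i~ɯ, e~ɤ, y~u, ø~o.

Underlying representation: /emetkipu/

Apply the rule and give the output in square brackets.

/e/ harmonizes with /u/ ([+back]) → [ɤ]
/e/ harmonizes with /u/ ([+back]) → [ɤ]
/i/ harmonizes with /u/ ([+back]) → [ɯ]

[ɤmɤtkɯpu]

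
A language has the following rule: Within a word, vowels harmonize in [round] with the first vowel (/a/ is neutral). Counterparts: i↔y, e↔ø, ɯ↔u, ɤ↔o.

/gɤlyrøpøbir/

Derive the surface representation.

/y/ harmonizes with /ɤ/ ([-round]) → [i]
/ø/ harmonizes with /ɤ/ ([-round]) → [e]
/ø/ harmonizes with /ɤ/ ([-round]) → [e]

[gɤlirepebir]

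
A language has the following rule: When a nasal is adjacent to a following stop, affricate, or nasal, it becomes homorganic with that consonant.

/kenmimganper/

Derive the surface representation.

[kemmiŋgamper]

/n/ before /m/ (labial) → [m]
/m/ before /g/ (velar) → [ŋ]
/n/ before /p/ (labial) → [m]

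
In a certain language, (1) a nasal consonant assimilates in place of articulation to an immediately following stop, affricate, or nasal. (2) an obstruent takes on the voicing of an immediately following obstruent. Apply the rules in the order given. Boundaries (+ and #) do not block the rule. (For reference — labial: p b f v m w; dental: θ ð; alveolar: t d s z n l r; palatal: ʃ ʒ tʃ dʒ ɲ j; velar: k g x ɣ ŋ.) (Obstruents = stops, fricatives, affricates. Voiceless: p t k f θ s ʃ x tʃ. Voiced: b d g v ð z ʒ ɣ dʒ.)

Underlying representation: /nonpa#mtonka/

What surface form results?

[nompa#ntoŋka]

Rule 1: /n/ before /p/ (labial) → [m]
Rule 1: /m/ before /t/ (alveolar) → [n]
Rule 1: /n/ before /k/ (velar) → [ŋ]
After rule 1: nompa#ntoŋka
Rule 2: no segment meets the rule's conditions; no change.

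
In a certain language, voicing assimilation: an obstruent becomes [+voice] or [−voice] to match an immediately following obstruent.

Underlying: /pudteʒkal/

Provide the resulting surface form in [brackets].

[putteʃkal]

/d/ before /t/ (voiceless) → [t]
/ʒ/ before /k/ (voiceless) → [ʃ]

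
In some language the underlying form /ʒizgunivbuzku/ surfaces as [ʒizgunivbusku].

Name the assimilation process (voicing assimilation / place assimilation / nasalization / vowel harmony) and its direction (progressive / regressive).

/z/→[s].
Each target copies a feature from the following segment, so the direction is regressive.

voicing assimilation, regressive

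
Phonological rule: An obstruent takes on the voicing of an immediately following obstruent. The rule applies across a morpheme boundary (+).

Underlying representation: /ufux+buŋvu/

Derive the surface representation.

[ufuɣ+buŋvu]

/x/ before /b/ (voiced) → [ɣ]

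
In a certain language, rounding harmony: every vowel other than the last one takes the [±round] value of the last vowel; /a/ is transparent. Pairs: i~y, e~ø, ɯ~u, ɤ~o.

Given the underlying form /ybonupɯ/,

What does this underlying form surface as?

/y/ harmonizes with /ɯ/ ([-round]) → [i]
/o/ harmonizes with /ɯ/ ([-round]) → [ɤ]
/u/ harmonizes with /ɯ/ ([-round]) → [ɯ]

[ibɤnɯpɯ]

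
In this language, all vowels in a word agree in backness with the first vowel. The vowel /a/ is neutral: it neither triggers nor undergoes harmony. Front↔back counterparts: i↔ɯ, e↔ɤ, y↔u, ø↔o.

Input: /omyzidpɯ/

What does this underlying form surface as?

[omuzɯdpɯ]

/y/ harmonizes with /o/ ([+back]) → [u]
/i/ harmonizes with /o/ ([+back]) → [ɯ]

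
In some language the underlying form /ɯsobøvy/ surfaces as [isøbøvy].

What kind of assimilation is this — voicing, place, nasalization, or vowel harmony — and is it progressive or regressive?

vowel harmony, regressive

/ɯ/→[i] /o/→[ø].
Vowels agree with the last vowel, so the harmony is regressive.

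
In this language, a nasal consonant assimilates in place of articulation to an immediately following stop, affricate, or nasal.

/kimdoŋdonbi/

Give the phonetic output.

[kindondombi]

/m/ before /d/ (alveolar) → [n]
/ŋ/ before /d/ (alveolar) → [n]
/n/ before /b/ (labial) → [m]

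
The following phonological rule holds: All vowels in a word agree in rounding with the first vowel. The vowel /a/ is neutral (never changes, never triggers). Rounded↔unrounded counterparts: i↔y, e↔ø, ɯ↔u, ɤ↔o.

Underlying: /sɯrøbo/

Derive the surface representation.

/ø/ harmonizes with /ɯ/ ([-round]) → [e]
/o/ harmonizes with /ɯ/ ([-round]) → [ɤ]

[sɯrebɤ]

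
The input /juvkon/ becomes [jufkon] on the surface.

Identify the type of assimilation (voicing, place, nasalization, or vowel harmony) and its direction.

/v/→[f].
Each target copies a feature from the following segment, so the direction is regressive.

voicing assimilation, regressive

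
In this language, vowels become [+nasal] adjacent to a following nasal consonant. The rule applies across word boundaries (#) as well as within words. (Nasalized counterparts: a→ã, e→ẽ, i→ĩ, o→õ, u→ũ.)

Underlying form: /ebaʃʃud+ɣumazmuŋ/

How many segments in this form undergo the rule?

/u/ before nasal /m/ → [ũ]
/u/ before nasal /ŋ/ → [ũ]
2 segments change.

2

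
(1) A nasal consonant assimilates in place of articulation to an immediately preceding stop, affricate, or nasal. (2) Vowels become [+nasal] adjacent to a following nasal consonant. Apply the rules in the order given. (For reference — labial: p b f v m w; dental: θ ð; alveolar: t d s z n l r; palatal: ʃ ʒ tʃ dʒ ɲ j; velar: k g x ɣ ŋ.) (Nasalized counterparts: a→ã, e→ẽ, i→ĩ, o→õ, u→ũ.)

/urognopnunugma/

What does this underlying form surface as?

Rule 1: /n/ after /g/ (velar) → [ŋ]
Rule 1: /n/ after /p/ (labial) → [m]
Rule 1: /m/ after /g/ (velar) → [ŋ]
After rule 1: urogŋopmunugŋa
Rule 2: /u/ before nasal /n/ → [ũ]

[urogŋopmũnugŋa]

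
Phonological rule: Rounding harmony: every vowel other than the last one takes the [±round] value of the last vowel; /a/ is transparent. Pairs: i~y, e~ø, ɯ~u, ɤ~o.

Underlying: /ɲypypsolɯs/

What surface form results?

[ɲipipsɤlɯs]

/y/ harmonizes with /ɯ/ ([-round]) → [i]
/y/ harmonizes with /ɯ/ ([-round]) → [i]
/o/ harmonizes with /ɯ/ ([-round]) → [ɤ]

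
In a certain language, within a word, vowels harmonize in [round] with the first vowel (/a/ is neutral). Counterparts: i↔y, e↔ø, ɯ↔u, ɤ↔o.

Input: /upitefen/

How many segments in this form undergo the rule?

3

/i/ harmonizes with /u/ ([+round]) → [y]
/e/ harmonizes with /u/ ([+round]) → [ø]
/e/ harmonizes with /u/ ([+round]) → [ø]
3 segments change.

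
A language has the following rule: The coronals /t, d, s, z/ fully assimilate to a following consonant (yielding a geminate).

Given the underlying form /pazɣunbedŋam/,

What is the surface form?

/z/ before /ɣ/ → [ɣ] (total assimilation)
/d/ before /ŋ/ → [ŋ] (total assimilation)

[paɣɣunbeŋŋam]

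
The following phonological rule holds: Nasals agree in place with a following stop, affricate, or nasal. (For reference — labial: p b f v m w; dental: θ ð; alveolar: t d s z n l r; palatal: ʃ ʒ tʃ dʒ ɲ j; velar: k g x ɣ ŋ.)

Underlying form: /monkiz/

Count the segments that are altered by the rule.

1

/n/ before /k/ (velar) → [ŋ]
1 segment changes.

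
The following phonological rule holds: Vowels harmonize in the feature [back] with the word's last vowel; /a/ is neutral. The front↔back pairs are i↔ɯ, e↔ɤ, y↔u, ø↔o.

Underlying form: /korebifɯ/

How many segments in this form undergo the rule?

/e/ harmonizes with /ɯ/ ([+back]) → [ɤ]
/i/ harmonizes with /ɯ/ ([+back]) → [ɯ]
2 segments change.

2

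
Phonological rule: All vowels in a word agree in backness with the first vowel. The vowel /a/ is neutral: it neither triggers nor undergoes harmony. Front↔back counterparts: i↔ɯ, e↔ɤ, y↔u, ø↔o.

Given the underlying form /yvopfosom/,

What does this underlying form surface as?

[yvøpføsøm]

/o/ harmonizes with /y/ ([-back]) → [ø]
/o/ harmonizes with /y/ ([-back]) → [ø]
/o/ harmonizes with /y/ ([-back]) → [ø]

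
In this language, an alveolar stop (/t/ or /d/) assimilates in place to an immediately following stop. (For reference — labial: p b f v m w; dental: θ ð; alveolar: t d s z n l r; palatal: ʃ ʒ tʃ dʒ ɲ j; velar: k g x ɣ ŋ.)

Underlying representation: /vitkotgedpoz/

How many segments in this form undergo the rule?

/t/ before /k/ (velar) → [k]
/t/ before /g/ (velar) → [k]
/d/ before /p/ (labial) → [b]
3 segments change.

3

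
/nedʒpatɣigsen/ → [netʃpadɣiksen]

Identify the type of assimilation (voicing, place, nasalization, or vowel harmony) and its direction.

voicing assimilation, regressive

/dʒ/→[tʃ] /t/→[d] /g/→[k].
Each target copies a feature from the following segment, so the direction is regressive.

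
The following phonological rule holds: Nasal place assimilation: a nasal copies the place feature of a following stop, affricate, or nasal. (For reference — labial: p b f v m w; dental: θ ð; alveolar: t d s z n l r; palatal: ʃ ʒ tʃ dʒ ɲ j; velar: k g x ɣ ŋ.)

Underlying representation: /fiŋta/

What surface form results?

[finta]

/ŋ/ before /t/ (alveolar) → [n]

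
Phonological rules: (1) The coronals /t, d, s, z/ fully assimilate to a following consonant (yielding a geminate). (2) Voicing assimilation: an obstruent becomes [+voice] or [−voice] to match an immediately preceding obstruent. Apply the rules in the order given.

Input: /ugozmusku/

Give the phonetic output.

[ugommukku]

Rule 1: /z/ before /m/ → [m] (total assimilation)
Rule 1: /s/ before /k/ → [k] (total assimilation)
After rule 1: ugommukku
Rule 2: no segment meets the rule's conditions; no change.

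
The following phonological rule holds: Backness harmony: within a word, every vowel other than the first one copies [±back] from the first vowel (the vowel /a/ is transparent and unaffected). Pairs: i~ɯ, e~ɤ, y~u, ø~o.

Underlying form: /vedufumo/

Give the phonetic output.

/u/ harmonizes with /e/ ([-back]) → [y]
/u/ harmonizes with /e/ ([-back]) → [y]
/o/ harmonizes with /e/ ([-back]) → [ø]

[vedyfymø]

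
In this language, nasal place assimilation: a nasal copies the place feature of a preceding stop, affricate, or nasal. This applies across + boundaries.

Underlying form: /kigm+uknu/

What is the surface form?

/m/ after /g/ (velar) → [ŋ]
/n/ after /k/ (velar) → [ŋ]

[kigŋ+ukŋu]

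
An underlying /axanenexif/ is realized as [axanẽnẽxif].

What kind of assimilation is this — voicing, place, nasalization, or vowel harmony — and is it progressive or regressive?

/e/→[ẽ] /e/→[ẽ].
Each target copies a feature from the preceding segment, so the direction is progressive.

nasalization, progressive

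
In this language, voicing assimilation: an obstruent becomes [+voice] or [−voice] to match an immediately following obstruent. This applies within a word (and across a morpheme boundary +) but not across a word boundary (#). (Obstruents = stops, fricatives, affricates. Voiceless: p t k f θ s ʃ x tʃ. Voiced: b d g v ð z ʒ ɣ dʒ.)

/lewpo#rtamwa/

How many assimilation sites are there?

No segment meets the rule's conditions.

0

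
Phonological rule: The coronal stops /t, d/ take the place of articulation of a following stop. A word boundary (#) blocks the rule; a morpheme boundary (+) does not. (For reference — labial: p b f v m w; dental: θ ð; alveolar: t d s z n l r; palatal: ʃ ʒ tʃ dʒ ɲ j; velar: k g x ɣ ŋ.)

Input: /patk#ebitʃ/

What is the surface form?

[pakk#ebitʃ]

/t/ before /k/ (velar) → [k]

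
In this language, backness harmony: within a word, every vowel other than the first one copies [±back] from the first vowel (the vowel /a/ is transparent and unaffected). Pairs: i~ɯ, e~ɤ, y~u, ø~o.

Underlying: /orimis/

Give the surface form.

[orɯmɯs]

/i/ harmonizes with /o/ ([+back]) → [ɯ]
/i/ harmonizes with /o/ ([+back]) → [ɯ]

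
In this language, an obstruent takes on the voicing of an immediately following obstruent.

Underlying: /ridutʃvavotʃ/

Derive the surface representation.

/tʃ/ before /v/ (voiced) → [dʒ]

[ridudʒvavotʃ]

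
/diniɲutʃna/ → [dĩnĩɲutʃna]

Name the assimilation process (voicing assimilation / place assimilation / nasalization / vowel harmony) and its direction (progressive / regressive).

/i/→[ĩ] /i/→[ĩ].
Each target copies a feature from the following segment, so the direction is regressive.

nasalization, regressive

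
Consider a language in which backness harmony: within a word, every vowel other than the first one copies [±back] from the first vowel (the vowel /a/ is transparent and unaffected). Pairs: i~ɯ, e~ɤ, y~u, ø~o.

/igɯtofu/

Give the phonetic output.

/ɯ/ harmonizes with /i/ ([-back]) → [i]
/o/ harmonizes with /i/ ([-back]) → [ø]
/u/ harmonizes with /i/ ([-back]) → [y]

[igitøfy]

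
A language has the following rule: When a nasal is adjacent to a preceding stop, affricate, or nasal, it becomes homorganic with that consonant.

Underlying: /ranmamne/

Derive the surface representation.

/m/ after /n/ (alveolar) → [n]
/n/ after /m/ (labial) → [m]

[rannamme]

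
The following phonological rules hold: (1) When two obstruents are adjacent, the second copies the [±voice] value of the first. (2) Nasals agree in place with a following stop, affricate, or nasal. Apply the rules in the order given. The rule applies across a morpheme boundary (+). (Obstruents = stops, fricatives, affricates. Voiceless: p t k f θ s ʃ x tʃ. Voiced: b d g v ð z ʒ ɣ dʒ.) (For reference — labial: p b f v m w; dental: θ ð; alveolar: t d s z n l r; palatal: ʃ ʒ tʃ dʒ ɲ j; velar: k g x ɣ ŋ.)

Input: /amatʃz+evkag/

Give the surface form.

Rule 1: /z/ after /tʃ/ (voiceless) → [s]
Rule 1: /k/ after /v/ (voiced) → [g]
After rule 1: amatʃs+evgag
Rule 2: no segment meets the rule's conditions; no change.

[amatʃs+evgag]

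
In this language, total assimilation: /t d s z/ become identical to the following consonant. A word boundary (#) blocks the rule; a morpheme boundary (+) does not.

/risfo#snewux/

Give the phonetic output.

[riffo#nnewux]

/s/ before /f/ → [f] (total assimilation)
/s/ before /n/ → [n] (total assimilation)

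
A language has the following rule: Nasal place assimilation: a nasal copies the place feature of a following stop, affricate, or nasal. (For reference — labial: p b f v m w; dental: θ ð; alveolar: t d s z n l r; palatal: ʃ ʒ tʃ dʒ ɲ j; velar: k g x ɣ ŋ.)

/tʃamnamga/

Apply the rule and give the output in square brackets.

[tʃannaŋga]

/m/ before /n/ (alveolar) → [n]
/m/ before /g/ (velar) → [ŋ]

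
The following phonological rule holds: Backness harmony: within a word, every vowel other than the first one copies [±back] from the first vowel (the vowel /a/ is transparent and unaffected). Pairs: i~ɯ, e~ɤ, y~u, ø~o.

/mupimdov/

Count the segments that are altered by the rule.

1

/i/ harmonizes with /u/ ([+back]) → [ɯ]
1 segment changes.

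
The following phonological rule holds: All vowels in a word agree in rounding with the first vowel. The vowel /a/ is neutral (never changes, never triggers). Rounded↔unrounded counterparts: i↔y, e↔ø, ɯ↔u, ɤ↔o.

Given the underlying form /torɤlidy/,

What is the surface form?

[torolydy]

/ɤ/ harmonizes with /o/ ([+round]) → [o]
/i/ harmonizes with /o/ ([+round]) → [y]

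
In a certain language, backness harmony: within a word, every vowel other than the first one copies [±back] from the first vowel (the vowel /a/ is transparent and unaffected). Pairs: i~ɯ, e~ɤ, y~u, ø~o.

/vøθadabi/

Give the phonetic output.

no segment meets the rule's conditions; no change.

[vøθadabi]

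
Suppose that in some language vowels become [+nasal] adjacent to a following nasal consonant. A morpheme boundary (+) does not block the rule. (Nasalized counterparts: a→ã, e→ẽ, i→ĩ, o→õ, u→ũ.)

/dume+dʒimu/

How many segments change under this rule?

2

/u/ before nasal /m/ → [ũ]
/i/ before nasal /m/ → [ĩ]
2 segments change.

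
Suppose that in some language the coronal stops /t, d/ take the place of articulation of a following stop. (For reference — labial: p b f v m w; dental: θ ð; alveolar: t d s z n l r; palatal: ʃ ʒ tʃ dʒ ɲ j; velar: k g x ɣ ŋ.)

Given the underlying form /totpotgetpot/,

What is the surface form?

[toppokgeppot]

/t/ before /p/ (labial) → [p]
/t/ before /g/ (velar) → [k]
/t/ before /p/ (labial) → [p]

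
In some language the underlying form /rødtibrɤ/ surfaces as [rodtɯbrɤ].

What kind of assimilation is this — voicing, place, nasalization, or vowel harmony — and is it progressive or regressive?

/ø/→[o] /i/→[ɯ].
Vowels agree with the last vowel, so the harmony is regressive.

vowel harmony, regressive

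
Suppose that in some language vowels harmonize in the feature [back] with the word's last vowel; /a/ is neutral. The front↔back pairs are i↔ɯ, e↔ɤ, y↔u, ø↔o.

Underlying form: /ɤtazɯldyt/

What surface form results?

[etazildyt]

/ɤ/ harmonizes with /y/ ([-back]) → [e]
/ɯ/ harmonizes with /y/ ([-back]) → [i]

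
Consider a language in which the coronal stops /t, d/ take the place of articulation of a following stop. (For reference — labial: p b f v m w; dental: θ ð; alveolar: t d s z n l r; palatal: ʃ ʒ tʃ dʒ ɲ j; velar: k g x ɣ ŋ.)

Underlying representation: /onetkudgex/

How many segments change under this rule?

/t/ before /k/ (velar) → [k]
/d/ before /g/ (velar) → [g]
2 segments change.

2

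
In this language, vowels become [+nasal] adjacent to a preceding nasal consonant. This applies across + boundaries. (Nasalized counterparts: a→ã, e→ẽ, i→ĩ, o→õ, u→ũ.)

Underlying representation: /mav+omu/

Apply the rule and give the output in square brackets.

[mãv+omũ]

/a/ after nasal /m/ → [ã]
/u/ after nasal /m/ → [ũ]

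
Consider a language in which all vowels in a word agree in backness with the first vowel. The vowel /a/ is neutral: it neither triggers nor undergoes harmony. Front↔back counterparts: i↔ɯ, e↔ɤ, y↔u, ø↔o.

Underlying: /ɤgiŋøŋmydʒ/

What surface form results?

/i/ harmonizes with /ɤ/ ([+back]) → [ɯ]
/ø/ harmonizes with /ɤ/ ([+back]) → [o]
/y/ harmonizes with /ɤ/ ([+back]) → [u]

[ɤgɯŋoŋmudʒ]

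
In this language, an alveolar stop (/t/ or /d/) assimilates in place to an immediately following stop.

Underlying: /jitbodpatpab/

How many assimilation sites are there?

/t/ before /b/ (labial) → [p]
/d/ before /p/ (labial) → [b]
/t/ before /p/ (labial) → [p]
3 segments change.

3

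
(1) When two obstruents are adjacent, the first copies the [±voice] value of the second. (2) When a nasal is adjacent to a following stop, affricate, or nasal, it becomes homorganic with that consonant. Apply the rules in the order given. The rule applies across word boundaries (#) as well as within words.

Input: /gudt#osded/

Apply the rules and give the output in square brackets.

Rule 1: /d/ before /t/ (voiceless) → [t]
Rule 1: /s/ before /d/ (voiced) → [z]
After rule 1: gutt#ozded
Rule 2: no segment meets the rule's conditions; no change.

[gutt#ozded]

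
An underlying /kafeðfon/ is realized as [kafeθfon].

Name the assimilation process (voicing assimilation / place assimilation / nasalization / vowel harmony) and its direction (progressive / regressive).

/ð/→[θ].
Each target copies a feature from the following segment, so the direction is regressive.

voicing assimilation, regressive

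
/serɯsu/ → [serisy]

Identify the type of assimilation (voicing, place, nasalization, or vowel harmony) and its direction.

/ɯ/→[i] /u/→[y].
Vowels agree with the first vowel, so the harmony is progressive.

vowel harmony, progressive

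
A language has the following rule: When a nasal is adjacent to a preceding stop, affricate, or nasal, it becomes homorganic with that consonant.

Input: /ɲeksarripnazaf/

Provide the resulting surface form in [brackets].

/n/ after /p/ (labial) → [m]

[ɲeksarripmazaf]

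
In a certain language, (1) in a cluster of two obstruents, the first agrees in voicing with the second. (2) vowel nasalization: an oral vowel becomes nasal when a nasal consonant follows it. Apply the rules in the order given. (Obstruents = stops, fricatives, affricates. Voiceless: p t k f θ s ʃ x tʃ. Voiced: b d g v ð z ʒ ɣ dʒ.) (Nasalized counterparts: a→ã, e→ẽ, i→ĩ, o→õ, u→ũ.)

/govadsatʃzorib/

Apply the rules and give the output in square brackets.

Rule 1: /d/ before /s/ (voiceless) → [t]
Rule 1: /tʃ/ before /z/ (voiced) → [dʒ]
After rule 1: govatsadʒzorib
Rule 2: no segment meets the rule's conditions; no change.

[govatsadʒzorib]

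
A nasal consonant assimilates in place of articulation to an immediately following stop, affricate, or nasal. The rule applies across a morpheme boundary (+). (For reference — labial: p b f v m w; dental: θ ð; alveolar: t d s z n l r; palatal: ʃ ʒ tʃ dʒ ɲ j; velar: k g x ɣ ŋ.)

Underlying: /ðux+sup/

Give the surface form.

[ðux+sup]

no segment meets the rule's conditions; no change.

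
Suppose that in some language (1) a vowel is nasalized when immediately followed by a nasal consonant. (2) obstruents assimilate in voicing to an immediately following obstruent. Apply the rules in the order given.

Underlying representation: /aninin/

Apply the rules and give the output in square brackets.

[ãnĩnĩn]

Rule 1: /a/ before nasal /n/ → [ã]
Rule 1: /i/ before nasal /n/ → [ĩ]
Rule 1: /i/ before nasal /n/ → [ĩ]
After rule 1: ãnĩnĩn
Rule 2: no segment meets the rule's conditions; no change.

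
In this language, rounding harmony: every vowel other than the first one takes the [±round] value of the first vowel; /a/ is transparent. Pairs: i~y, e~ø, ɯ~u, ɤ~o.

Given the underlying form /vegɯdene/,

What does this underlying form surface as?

no segment meets the rule's conditions; no change.

[vegɯdene]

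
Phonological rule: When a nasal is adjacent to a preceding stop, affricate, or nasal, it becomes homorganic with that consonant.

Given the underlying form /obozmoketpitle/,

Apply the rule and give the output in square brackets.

no segment meets the rule's conditions; no change.

[obozmoketpitle]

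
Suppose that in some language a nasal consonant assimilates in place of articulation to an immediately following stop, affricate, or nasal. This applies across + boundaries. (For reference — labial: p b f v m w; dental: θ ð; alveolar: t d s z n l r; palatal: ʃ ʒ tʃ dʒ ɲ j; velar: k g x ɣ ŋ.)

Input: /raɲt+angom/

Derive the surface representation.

[rant+aŋgom]

/ɲ/ before /t/ (alveolar) → [n]
/n/ before /g/ (velar) → [ŋ]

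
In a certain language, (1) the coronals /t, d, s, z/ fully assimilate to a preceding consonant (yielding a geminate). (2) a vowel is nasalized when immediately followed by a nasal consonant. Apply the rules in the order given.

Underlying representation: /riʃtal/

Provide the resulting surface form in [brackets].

[riʃʃal]

Rule 1: /t/ after /ʃ/ → [ʃ] (total assimilation)
After rule 1: riʃʃal
Rule 2: no segment meets the rule's conditions; no change.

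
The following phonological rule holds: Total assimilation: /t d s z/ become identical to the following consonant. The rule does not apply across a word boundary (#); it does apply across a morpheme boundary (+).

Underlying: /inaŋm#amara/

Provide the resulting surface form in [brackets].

[inaŋm#amara]

no segment meets the rule's conditions; no change.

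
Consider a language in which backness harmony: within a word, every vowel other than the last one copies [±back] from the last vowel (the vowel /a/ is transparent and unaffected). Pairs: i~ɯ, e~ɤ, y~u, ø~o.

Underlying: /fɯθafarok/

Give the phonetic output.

no segment meets the rule's conditions; no change.

[fɯθafarok]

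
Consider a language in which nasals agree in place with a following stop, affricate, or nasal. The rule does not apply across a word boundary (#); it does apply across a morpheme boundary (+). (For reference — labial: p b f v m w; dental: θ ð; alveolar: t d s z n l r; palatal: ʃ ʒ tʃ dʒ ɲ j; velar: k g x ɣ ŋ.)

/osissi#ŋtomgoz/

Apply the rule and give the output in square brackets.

[osissi#ntoŋgoz]

/ŋ/ before /t/ (alveolar) → [n]
/m/ before /g/ (velar) → [ŋ]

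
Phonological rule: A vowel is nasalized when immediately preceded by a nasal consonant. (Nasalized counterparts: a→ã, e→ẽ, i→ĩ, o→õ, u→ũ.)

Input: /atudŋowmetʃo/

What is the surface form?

/o/ after nasal /ŋ/ → [õ]
/e/ after nasal /m/ → [ẽ]

[atudŋõwmẽtʃo]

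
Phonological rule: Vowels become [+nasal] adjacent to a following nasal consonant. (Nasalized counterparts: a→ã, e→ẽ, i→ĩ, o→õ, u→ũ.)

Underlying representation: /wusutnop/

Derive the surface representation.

no segment meets the rule's conditions; no change.

[wusutnop]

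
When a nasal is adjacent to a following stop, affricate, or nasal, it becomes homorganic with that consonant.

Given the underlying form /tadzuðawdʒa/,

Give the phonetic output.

[tadzuðawdʒa]

no segment meets the rule's conditions; no change.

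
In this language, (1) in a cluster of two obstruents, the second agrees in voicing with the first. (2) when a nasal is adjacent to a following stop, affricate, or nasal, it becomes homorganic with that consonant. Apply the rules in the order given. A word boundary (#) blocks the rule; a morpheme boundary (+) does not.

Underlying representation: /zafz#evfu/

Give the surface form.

[zafs#evvu]

Rule 1: /z/ after /f/ (voiceless) → [s]
Rule 1: /f/ after /v/ (voiced) → [v]
After rule 1: zafs#evvu
Rule 2: no segment meets the rule's conditions; no change.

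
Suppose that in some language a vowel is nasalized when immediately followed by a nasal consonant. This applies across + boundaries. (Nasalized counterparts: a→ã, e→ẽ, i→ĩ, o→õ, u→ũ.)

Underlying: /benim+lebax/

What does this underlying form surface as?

[bẽnĩm+lebax]

/e/ before nasal /n/ → [ẽ]
/i/ before nasal /m/ → [ĩ]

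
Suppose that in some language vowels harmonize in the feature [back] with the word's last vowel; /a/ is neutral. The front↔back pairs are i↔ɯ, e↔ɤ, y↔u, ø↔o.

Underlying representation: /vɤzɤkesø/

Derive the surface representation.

[vezekesø]

/ɤ/ harmonizes with /ø/ ([-back]) → [e]
/ɤ/ harmonizes with /ø/ ([-back]) → [e]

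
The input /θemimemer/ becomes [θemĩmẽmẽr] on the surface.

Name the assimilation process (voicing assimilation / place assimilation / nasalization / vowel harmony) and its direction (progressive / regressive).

/i/→[ĩ] /e/→[ẽ] /e/→[ẽ].
Each target copies a feature from the preceding segment, so the direction is progressive.

nasalization, progressive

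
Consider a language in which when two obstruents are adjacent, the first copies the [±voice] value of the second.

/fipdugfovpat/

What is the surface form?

[fibdukfofpat]

/p/ before /d/ (voiced) → [b]
/g/ before /f/ (voiceless) → [k]
/v/ before /p/ (voiceless) → [f]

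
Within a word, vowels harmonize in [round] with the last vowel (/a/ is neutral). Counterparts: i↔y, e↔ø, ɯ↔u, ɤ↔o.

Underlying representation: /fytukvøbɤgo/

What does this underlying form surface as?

/ɤ/ harmonizes with /o/ ([+round]) → [o]

[fytukvøbogo]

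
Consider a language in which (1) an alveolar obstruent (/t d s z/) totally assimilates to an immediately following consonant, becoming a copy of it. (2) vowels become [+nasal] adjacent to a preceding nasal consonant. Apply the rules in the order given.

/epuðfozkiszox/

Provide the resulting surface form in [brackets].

[epuðfokkizzox]

Rule 1: /z/ before /k/ → [k] (total assimilation)
Rule 1: /s/ before /z/ → [z] (total assimilation)
After rule 1: epuðfokkizzox
Rule 2: no segment meets the rule's conditions; no change.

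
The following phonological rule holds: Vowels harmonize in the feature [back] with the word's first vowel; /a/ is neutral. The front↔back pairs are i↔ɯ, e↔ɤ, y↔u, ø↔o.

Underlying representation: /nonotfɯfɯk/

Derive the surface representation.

[nonotfɯfɯk]

no segment meets the rule's conditions; no change.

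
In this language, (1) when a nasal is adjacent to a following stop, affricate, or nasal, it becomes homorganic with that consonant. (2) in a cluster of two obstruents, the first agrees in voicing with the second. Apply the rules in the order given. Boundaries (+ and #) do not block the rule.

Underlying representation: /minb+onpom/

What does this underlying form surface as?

Rule 1: /n/ before /b/ (labial) → [m]
Rule 1: /n/ before /p/ (labial) → [m]
After rule 1: mimb+ompom
Rule 2: no segment meets the rule's conditions; no change.

[mimb+ompom]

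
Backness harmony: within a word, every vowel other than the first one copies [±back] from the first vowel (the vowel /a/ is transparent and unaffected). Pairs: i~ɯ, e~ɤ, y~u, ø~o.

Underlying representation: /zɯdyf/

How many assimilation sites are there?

1

/y/ harmonizes with /ɯ/ ([+back]) → [u]
1 segment changes.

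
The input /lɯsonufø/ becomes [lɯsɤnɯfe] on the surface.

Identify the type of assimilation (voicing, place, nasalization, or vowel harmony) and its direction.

vowel harmony, progressive

/o/→[ɤ] /u/→[ɯ] /ø/→[e].
Vowels agree with the first vowel, so the harmony is progressive.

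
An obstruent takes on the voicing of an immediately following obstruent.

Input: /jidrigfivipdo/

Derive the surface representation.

/g/ before /f/ (voiceless) → [k]
/p/ before /d/ (voiced) → [b]

[jidrikfivibdo]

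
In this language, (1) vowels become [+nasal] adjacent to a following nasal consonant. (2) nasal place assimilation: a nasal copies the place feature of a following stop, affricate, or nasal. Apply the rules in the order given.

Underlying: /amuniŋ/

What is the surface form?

Rule 1: /a/ before nasal /m/ → [ã]
Rule 1: /u/ before nasal /n/ → [ũ]
Rule 1: /i/ before nasal /ŋ/ → [ĩ]
After rule 1: ãmũnĩŋ
Rule 2: no segment meets the rule's conditions; no change.

[ãmũnĩŋ]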